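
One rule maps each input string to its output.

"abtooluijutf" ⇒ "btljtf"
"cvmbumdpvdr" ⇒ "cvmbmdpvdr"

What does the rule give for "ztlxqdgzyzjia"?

ztlxqdgzyzj

The pattern: remove every vowel.
"ztlxqdgzyzjia" → "ztlxqdgzyzj".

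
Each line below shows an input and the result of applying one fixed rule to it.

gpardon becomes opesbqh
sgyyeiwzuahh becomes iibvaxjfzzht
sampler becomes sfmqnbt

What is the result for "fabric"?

djscbg

The pattern: reverse the string, then shift every letter 1 place forward in the alphabet (wrapping around).
"fabric" → "djscbg".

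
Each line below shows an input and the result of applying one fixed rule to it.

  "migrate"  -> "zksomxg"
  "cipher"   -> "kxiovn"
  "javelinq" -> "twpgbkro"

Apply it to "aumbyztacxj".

dpgashefzgi

Looking at the pairs, the operation is to shift every letter 6 places forward in the alphabet (wrapping around), then move the last 2 characters to the front (rotate right by 2).
Applying both steps to "aumbyztacxj": "gashefzgidp", then "dpgashefzgi".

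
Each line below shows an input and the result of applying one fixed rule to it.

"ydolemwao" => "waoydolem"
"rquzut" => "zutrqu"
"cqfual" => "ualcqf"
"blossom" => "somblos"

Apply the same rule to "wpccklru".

lruwpcck

Looking at the pairs, the operation is to move the last 3 characters to the front (rotate right by 3).
For "wpccklru" the result is "lruwpcck".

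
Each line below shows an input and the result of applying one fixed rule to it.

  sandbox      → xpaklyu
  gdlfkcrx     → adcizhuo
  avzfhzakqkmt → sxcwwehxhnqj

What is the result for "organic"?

olxdfkz

The pattern: swap each adjacent pair of characters (1↔2, 3↔4, ...), then shift every letter 3 places backward in the alphabet (wrapping around).
For "organic", step one produces "roaginc"; step two turns that into "olxdfkz".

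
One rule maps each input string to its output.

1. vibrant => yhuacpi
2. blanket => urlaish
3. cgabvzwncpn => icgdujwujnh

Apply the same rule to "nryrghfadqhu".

ynomhkxobuyf

The pattern: move the first 3 characters to the end (rotate left by 3), then shift every letter 7 places forward in the alphabet (wrapping around).
"nryrghfadqhu" → "rghfadqhunry" → "ynomhkxobuyf".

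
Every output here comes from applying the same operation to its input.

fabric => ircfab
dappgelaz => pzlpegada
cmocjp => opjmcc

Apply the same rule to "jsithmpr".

Each output is the input with this applied: sort the characters into reverse alphabetical order, then swap each adjacent pair of characters (1↔2, 3↔4, ...).
For "jsithmpr", step one produces "tsrpmjih"; step two turns that into "stprjmhi".

stprjmhi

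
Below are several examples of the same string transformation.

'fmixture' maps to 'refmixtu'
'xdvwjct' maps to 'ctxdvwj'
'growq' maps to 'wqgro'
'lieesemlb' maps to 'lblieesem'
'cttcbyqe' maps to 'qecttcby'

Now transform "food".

odfo

The pattern: move the last 2 characters to the front (rotate right by 2).
"food" → "odfo".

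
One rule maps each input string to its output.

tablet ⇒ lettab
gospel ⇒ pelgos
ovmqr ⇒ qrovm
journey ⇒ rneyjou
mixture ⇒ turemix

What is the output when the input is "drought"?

Each output is the input with this applied: move the first 3 characters to the end (rotate left by 3).
Doing the same to "drought": "ughtdro".

ughtdro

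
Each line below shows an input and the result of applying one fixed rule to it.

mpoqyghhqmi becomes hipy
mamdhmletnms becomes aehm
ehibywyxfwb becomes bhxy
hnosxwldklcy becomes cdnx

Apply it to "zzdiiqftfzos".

The rule is to keep one character in every 3, starting at position 2 (positions 2nd, 5th, 8th, ...), then sort the characters into alphabetical order.
So "zzdiiqftfzos" becomes "iotz".

iotz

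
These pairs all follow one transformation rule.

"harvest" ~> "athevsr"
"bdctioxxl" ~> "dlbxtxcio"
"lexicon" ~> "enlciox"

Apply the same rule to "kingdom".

imkdgon

The transformation: swap each adjacent pair of characters (1↔2, 3↔4, ...), then take characters alternately from the front and the back (1st, last, 2nd, 2nd-last, ...).
On "kingdom": the first step gives "ikgnodm", and the second then gives "imkdgon".
(Check on "bdctioxxl": → "dbtcoixxl" → "dlbxtxcio" ✓)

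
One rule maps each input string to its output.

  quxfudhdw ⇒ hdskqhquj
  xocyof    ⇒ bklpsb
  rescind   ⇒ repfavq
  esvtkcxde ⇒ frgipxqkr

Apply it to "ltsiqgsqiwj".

gyvftddfjvw

Rule — swap each adjacent pair of characters (1↔2, 3↔4, ...), then shift every letter 13 places forward in the alphabet (wrapping around) — i.e. ROT13.
Starting from "ltsiqgsqiwj": after the first operation, "tlisgqqswij"; after the second, "gyvftddfjvw".
(Check on "esvtkcxde": → "setvckdxe" → "frgipxqkr" ✓)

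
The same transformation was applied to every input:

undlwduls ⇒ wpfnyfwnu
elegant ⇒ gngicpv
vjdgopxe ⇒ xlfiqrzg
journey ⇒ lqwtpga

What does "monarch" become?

oqpctej

The pattern: shift every letter 2 places forward in the alphabet (wrapping around).
On "monarch" that produces "oqpctej".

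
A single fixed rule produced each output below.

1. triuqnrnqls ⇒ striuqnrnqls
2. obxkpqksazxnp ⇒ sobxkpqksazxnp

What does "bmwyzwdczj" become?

Rule — prepend "s".
"bmwyzwdczj" → "sbmwyzwdczj".

sbmwyzwdczj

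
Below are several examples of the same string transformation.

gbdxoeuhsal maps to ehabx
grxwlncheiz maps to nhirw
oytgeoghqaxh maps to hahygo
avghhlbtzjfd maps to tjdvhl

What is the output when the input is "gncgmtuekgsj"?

egjngt

Looking at the pairs, the operation is to keep every other character starting from the second (positions 2nd, 4th, 6th, ...), then move the last 3 characters to the front (rotate right by 3).
Working it through for "gncgmtuekgsj": intermediate "ngtegj", final "egjngt".
(Check on "grxwlncheiz": → "rwnhi" → "nhirw" ✓)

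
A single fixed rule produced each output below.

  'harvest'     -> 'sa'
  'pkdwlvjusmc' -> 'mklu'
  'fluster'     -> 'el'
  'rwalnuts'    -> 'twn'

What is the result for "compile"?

Looking at the pairs, the operation is to move the last 3 characters to the front (rotate right by 3), then keep one character in every 3, starting at position 2 (positions 2nd, 5th, 8th, ...).
Starting from "compile": after the first operation, "ilecomp"; after the second, "lo".
(Check on "fluster": → "terflus" → "el" ✓)

lo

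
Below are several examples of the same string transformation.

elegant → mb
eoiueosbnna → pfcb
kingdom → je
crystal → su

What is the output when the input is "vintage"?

Looking at the pairs, the operation is to keep one character in every 3, starting at position 2 (positions 2nd, 5th, 8th, ...), then shift every letter 1 place forward in the alphabet (wrapping around).
Applying that to "vintage" gives "jb".
(Check on "elegant": → "la" → "mb" ✓)

jb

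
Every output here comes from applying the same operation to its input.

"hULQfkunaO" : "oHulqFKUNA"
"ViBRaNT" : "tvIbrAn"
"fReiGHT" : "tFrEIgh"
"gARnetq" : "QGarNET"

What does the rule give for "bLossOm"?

MBlOSSo

Each output is the input with this applied: move the last character to the front, then flip the case of every letter.
On "bLossOm": the first step gives "mbLossO", and the second then gives "MBlOSSo".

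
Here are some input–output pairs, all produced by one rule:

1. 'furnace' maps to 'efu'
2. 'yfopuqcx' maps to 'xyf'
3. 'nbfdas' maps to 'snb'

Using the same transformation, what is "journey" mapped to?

The transformation: move the first 2 characters to the end (rotate left by 2), then keep only the last 3 characters.
Starting from "journey": after the first operation, "urneyjo"; after the second, "yjo".

yjo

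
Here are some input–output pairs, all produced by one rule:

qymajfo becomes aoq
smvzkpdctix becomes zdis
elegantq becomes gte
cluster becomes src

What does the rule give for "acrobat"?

ota

In each case the input is transformed by: keep one character in every 3, starting at position 1 (positions 1st, 4th, 7th, ...), then move the first character to the end.
Applying both steps to "acrobat": "aot", then "ota".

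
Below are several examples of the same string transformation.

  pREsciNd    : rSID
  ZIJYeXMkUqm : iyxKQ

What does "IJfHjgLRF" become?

jhGr

Rule — keep every other character starting from the second (positions 2nd, 4th, 6th, ...), then flip the case of every letter.
Starting from "IJfHjgLRF": after the first operation, "JHgR"; after the second, "jhGr".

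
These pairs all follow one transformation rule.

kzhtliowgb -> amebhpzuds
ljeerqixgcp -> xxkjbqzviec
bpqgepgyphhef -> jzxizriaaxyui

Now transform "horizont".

kbshgmah

The transformation: move the first 2 characters to the end (rotate left by 2), then shift every letter 7 places backward in the alphabet (wrapping around).
Doing the same to "horizont": "kbshgmah".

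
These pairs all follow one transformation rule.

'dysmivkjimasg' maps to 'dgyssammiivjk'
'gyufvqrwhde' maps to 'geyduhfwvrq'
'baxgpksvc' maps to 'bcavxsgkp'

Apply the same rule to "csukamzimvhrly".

Rule — take characters alternately from the front and the back (1st, last, 2nd, 2nd-last, ...).
Doing the same to "csukamzimvhrly": "cyslurkhavmmzi".

cyslurkhavmmzi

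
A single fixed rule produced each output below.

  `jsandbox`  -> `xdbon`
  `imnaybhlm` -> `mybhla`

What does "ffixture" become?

Each output is the input with this applied: delete the first 3 characters, then swap the first and last characters.
Working it through for "ffixture": intermediate "xture", final "eturx".

eturx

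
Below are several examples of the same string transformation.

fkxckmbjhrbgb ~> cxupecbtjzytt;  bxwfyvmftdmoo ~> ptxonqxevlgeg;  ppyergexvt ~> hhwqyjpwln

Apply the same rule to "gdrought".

vygjymlz

The transformation: shift every letter 8 places backward in the alphabet (wrapping around), then swap each adjacent pair of characters (1↔2, 3↔4, ...).
For "gdrought", step one produces "yvjgmyzl"; step two turns that into "vygjymlz".
(Check on "fkxckmbjhrbgb": → "xcpucetbzjtyt" → "cxupecbtjzytt" ✓)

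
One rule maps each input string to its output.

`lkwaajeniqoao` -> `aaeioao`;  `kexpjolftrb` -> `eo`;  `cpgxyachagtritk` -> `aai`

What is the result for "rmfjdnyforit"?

The rule is to keep only the vowels.
For "rmfjdnyforit" the result is "oi".

oi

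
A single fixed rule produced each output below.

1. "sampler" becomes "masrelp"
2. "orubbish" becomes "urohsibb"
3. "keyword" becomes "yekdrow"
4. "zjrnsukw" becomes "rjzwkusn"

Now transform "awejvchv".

ewavhcvj

The pattern: reverse the string, then move the last 3 characters to the front (rotate right by 3).
Starting from "awejvchv": after the first operation, "vhcvjewa"; after the second, "ewavhcvj".
(Check on "orubbish": → "hsibburo" → "urohsibb" ✓)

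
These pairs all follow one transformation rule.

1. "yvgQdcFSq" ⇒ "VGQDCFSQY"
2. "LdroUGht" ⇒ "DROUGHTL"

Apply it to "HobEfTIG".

In each case the input is transformed by: move the first character to the end, then convert every letter to uppercase.
Working it through for "HobEfTIG": intermediate "obEfTIGH", final "OBEFTIGH".

OBEFTIGH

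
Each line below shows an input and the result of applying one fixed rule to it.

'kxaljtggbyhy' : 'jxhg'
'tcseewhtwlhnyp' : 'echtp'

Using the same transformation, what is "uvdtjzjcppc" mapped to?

jvcc

Each output is the input with this applied: keep one character in every 3, starting at position 2 (positions 2nd, 5th, 8th, ...), then swap each adjacent pair of characters (1↔2, 3↔4, ...).
For "uvdtjzjcppc", step one produces "vjcc"; step two turns that into "jvcc".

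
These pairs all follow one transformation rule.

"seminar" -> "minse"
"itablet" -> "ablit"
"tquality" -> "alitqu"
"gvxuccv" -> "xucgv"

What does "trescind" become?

scitre

What's happening: delete the last 2 characters, then move the last 3 characters to the front (rotate right by 3).
"trescind" → "tresci" → "scitre".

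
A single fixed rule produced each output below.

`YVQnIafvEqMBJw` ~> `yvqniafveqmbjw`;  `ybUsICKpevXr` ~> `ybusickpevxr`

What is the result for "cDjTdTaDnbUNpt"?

In each case the input is transformed by: convert every letter to lowercase.
"cDjTdTaDnbUNpt" → "cdjtdtadnbunpt".

cdjtdtadnbunpt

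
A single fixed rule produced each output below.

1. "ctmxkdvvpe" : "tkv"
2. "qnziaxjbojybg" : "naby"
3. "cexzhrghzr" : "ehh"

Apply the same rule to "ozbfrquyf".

The rule is to keep one character in every 3, starting at position 2 (positions 2nd, 5th, 8th, ...).
On "ozbfrquyf" that produces "zry".

zry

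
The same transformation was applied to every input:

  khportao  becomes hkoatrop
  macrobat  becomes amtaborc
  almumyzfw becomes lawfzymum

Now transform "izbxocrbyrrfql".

zilqfrrybrcoxb

What's happening: move the first 2 characters to the end (rotate left by 2), then reverse the string.
Working it through for "izbxocrbyrrfql": intermediate "bxocrbyrrfqliz", final "zilqfrrybrcoxb".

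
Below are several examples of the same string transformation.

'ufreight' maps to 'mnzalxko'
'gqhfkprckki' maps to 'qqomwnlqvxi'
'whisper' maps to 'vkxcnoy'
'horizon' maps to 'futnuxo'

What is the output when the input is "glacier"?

okxmrgi

Rule — shift every letter 6 places forward in the alphabet (wrapping around), then move the last 3 characters to the front (rotate right by 3).
Applying both steps to "glacier": "mrgiokx", then "okxmrgi".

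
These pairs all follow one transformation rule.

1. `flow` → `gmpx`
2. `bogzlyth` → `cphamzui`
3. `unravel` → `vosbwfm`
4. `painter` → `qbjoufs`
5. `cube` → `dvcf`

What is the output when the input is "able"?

In each case the input is transformed by: shift every letter 1 place forward in the alphabet (wrapping around).
Applying that to "able" gives "bcmf".

bcmf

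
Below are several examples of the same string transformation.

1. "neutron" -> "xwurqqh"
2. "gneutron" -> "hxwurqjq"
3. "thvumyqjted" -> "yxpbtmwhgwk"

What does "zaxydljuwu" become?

abgomxzxcd

The pattern: shift every letter 3 places forward in the alphabet (wrapping around), then move the first 2 characters to the end (rotate left by 2).
"zaxydljuwu" → "cdabgomxzx" → "abgomxzxcd".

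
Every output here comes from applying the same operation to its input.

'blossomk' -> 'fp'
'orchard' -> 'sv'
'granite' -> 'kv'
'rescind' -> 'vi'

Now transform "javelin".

ne

The pattern: shift every letter 4 places forward in the alphabet (wrapping around), then keep only the first 2 characters.
Working it through for "javelin": intermediate "nezipmr", final "ne".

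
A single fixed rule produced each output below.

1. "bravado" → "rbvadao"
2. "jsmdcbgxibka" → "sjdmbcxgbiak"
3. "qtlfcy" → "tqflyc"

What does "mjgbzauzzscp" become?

The pattern: swap each adjacent pair of characters (1↔2, 3↔4, ...).
Applying that to "mjgbzauzzscp" gives "jmbgazzuszpc".

jmbgazzuszpc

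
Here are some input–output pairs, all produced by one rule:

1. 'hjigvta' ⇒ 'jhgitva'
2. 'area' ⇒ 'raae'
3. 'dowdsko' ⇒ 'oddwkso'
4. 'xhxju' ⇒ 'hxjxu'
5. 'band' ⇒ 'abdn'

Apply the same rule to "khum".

hkmu

Each output is the input with this applied: swap each adjacent pair of characters (1↔2, 3↔4, ...).
On "khum" that produces "hkmu".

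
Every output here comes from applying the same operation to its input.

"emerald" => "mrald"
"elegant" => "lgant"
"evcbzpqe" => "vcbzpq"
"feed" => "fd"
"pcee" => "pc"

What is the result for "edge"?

Each output is the input with this applied: remove every "e".
Applying that to "edge" gives "dg".

dg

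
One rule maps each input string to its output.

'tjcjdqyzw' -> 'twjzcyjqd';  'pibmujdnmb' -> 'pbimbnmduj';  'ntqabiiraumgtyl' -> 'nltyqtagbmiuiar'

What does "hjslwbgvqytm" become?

hmjtsylqwvbg

The rule is to take characters alternately from the front and the back (1st, last, 2nd, 2nd-last, ...).
"hjslwbgvqytm" → "hmjtsylqwvbg".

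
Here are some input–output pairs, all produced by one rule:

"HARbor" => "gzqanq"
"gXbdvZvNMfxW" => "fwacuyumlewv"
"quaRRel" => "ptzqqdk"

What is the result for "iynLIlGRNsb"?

The pattern: shift every letter 1 place backward in the alphabet (wrapping around), then convert every letter to lowercase.
On "iynLIlGRNsb": the first step gives "hxmKHkFQMra", and the second then gives "hxmkhkfqmra".

hxmkhkfqmra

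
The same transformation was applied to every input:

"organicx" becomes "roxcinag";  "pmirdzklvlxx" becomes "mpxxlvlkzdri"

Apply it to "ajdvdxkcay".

The rule is to move the first 2 characters to the end (rotate left by 2), then reverse the string.
Working it through for "ajdvdxkcay": intermediate "dvdxkcayaj", final "jayackxdvd".

jayackxdvd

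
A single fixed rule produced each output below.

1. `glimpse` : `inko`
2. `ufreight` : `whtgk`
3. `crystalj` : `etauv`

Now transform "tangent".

The rule is to shift every letter 2 places forward in the alphabet (wrapping around), then delete the last 3 characters.
Working it through for "tangent": intermediate "vcpigpv", final "vcpi".

vcpi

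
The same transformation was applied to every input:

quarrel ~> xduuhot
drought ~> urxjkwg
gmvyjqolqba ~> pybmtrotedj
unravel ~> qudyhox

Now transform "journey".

The transformation: move the first character to the end, then shift every letter 3 places forward in the alphabet (wrapping around).
On "journey": the first step gives "ourneyj", and the second then gives "rxuqhbm".

rxuqhbm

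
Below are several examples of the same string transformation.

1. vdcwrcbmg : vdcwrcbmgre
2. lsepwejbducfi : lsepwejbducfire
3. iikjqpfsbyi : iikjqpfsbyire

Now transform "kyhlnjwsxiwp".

kyhlnjwsxiwpre

Rule — append "re".
For "kyhlnjwsxiwp" the result is "kyhlnjwsxiwpre".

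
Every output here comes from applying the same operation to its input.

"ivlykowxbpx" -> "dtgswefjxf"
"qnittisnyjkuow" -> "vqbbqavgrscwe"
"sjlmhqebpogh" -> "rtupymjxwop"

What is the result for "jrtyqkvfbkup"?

Looking at the pairs, the operation is to delete the first character, then shift every letter 8 places forward in the alphabet (wrapping around).
"jrtyqkvfbkup" → "rtyqkvfbkup" → "zbgysdnjscx".

zbgysdnjscx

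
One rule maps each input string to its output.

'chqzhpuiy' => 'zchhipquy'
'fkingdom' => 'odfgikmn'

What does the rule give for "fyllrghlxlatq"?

yafghllllqrtx

The transformation: sort the characters into alphabetical order, then move the last character to the front.
For "fyllrghlxlatq", step one produces "afghllllqrtxy"; step two turns that into "yafghllllqrtx".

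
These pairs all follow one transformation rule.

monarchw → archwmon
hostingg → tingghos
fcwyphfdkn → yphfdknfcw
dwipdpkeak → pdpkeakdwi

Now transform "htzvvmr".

vvmrhtz

In each case the input is transformed by: move the first 3 characters to the end (rotate left by 3).
On "htzvvmr" that produces "vvmrhtz".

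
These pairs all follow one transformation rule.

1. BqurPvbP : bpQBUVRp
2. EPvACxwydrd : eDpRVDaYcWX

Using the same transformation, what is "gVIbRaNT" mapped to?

Rule — flip the case of every letter, then take characters alternately from the front and the back (1st, last, 2nd, 2nd-last, ...).
"gVIbRaNT" → "GviBrAnt" → "GtvniABr".
(Check on "BqurPvbP": → "bQURpVBp" → "bpQBUVRp" ✓)

GtvniABr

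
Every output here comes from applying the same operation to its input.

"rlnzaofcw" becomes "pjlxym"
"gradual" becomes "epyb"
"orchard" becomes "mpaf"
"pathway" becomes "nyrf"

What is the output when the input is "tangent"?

ryle

The transformation: shift every letter 2 places backward in the alphabet (wrapping around), then delete the last 3 characters.
For "tangent", step one produces "ryleclr"; step two turns that into "ryle".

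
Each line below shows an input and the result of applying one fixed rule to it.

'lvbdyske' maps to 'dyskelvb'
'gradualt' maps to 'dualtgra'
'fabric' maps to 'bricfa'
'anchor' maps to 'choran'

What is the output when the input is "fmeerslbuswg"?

The transformation: move the last character to the front, then swap the front and back halves of the string.
Starting from "fmeerslbuswg": after the first operation, "gfmeerslbusw"; after the second, "slbuswgfmeer".

slbuswgfmeer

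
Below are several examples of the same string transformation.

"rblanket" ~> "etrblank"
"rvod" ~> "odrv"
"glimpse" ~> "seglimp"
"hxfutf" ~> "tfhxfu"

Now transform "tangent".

Rule — move the last 2 characters to the front (rotate right by 2).
For "tangent" the result is "nttange".

nttange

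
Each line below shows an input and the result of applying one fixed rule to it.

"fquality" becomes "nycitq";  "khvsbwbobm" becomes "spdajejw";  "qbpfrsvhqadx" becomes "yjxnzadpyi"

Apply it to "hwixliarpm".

peqftqiz

What's happening: shift every letter 8 places forward in the alphabet (wrapping around), then delete the last 2 characters.
Working it through for "hwixliarpm": intermediate "peqftqizxu", final "peqftqiz".
(Check on "khvsbwbobm": → "spdajejwju" → "spdajejw" ✓)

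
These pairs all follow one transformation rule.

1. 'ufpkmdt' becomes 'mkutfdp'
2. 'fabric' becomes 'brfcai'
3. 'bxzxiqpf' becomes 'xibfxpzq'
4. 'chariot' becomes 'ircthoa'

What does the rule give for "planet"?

anptle

Rule — take characters alternately from the front and the back (1st, last, 2nd, 2nd-last, ...), then move the last 2 characters to the front (rotate right by 2).
For "planet", step one produces "ptlean"; step two turns that into "anptle".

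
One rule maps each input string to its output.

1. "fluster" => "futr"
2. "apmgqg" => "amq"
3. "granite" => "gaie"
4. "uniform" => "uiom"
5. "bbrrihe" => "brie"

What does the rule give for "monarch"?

Rule — keep every other character starting from the first (positions 1st, 3rd, 5th, ...).
"monarch" → "mnrh".

mnrh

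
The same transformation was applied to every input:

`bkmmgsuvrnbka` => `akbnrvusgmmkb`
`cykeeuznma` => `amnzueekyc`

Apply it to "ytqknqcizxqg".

What's happening: reverse the string.
"ytqknqcizxqg" → "gqxzicqnkqty".

gqxzicqnkqty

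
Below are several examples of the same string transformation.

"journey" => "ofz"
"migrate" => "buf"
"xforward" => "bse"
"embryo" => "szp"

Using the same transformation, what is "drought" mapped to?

hiu

The transformation: shift every letter 1 place forward in the alphabet (wrapping around), then keep only the last 3 characters.
"drought" → "espvhiu" → "hiu".
(Check on "embryo": → "fncszp" → "szp" ✓)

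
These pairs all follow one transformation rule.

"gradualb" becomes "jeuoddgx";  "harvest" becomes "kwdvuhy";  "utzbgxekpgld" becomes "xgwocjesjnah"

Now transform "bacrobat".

ewddfeur

The rule is to shift every letter 3 places forward in the alphabet (wrapping around), then take characters alternately from the front and the back (1st, last, 2nd, 2nd-last, ...).
Applying both steps to "bacrobat": "edfuredw", then "ewddfeur".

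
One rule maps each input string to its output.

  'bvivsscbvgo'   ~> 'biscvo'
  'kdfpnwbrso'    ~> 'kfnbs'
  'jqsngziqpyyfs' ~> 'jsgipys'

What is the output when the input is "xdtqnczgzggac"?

xtnzzgc

Each output is the input with this applied: keep every other character starting from the first (positions 1st, 3rd, 5th, ...).
For "xdtqnczgzggac" the result is "xtnzzgc".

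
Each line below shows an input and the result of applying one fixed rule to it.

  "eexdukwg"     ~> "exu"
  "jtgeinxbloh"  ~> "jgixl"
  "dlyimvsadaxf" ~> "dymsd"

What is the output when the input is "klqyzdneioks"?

kqzni

The rule is to keep every other character starting from the first (positions 1st, 3rd, 5th, ...), then delete the last character.
For "klqyzdneioks" the result is "kqzni".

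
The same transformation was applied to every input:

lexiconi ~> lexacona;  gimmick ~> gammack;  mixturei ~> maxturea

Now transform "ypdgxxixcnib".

Looking at the pairs, the operation is to replace every "i" with "a".
"ypdgxxixcnib" → "ypdgxxaxcnab".

ypdgxxaxcnab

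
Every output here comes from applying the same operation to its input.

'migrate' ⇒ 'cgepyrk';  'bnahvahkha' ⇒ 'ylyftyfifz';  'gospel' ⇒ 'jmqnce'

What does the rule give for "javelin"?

lytcjgh

In each case the input is transformed by: swap the first and last characters, then shift every letter 2 places backward in the alphabet (wrapping around).
"javelin" → "lytcjgh".
(Check on "migrate": → "eigratm" → "cgepyrk" ✓)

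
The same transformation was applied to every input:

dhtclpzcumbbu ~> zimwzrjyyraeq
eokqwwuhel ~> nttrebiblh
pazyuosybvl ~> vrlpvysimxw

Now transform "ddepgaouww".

mdxlrttaab

Each output is the input with this applied: shift every letter 3 places backward in the alphabet (wrapping around), then move the first 3 characters to the end (rotate left by 3).
On "ddepgaouww" that produces "mdxlrttaab".
(Check on "dhtclpzcumbbu": → "aeqzimwzrjyyr" → "zimwzrjyyraeq" ✓)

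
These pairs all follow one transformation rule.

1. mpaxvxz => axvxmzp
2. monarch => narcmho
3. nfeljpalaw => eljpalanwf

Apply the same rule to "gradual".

Rule — swap the first and last characters, then move the first 2 characters to the end (rotate left by 2).
"gradual" → "lraduag" → "aduaglr".

aduaglr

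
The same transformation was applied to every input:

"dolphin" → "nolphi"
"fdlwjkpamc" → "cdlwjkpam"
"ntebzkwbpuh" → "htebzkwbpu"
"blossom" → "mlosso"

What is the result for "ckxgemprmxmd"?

dkxgemprmxm

Rule — delete the first character, then move the last character to the front.
Doing the same to "ckxgemprmxmd": "dkxgemprmxm".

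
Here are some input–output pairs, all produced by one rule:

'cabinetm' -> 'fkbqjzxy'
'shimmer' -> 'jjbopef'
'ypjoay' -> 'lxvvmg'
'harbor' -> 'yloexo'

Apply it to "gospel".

mbidlp

In each case the input is transformed by: move the first 3 characters to the end (rotate left by 3), then shift every letter 3 places backward in the alphabet (wrapping around).
Starting from "gospel": after the first operation, "pelgos"; after the second, "mbidlp".
(Check on "cabinetm": → "inetmcab" → "fkbqjzxy" ✓)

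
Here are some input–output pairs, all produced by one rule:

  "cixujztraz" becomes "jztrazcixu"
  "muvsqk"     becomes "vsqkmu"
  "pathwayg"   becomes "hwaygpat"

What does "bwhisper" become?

isperbwh

The transformation: swap the front and back halves of the string, then move the last character to the front.
So "bwhisper" becomes "isperbwh".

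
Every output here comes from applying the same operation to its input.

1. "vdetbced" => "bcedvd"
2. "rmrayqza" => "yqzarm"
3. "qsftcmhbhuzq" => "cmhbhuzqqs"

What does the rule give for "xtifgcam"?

Rule — move the first 2 characters to the end (rotate left by 2), then delete the first 2 characters.
"xtifgcam" → "ifgcamxt" → "gcamxt".

gcamxt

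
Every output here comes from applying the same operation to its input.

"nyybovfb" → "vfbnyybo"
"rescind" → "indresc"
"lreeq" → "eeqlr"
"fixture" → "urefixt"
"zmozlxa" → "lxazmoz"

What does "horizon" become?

zonhori

Looking at the pairs, the operation is to move the last 3 characters to the front (rotate right by 3).
For "horizon" the result is "zonhori".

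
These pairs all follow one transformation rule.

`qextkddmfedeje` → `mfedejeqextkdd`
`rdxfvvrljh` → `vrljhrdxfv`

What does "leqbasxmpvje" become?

xmpvjeleqbas

Each output is the input with this applied: swap the front and back halves of the string.
Applying that to "leqbasxmpvje" gives "xmpvjeleqbas".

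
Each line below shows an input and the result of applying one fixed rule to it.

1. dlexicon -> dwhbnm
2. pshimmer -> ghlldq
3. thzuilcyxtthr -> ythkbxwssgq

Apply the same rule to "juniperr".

mhodqq

In each case the input is transformed by: shift every letter 1 place backward in the alphabet (wrapping around), then delete the first 2 characters.
So "juniperr" becomes "mhodqq".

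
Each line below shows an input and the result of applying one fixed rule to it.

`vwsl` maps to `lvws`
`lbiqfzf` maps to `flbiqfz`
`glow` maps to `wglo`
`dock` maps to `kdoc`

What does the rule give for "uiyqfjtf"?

fuiyqfjt

In each case the input is transformed by: move the last character to the front.
Applying that to "uiyqfjtf" gives "fuiyqfjt".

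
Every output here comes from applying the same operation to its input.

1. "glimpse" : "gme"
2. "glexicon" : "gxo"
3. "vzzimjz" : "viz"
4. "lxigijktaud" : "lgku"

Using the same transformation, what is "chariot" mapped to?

crt

What's happening: keep one character in every 3, starting at position 1 (positions 1st, 4th, 7th, ...).
On "chariot" that produces "crt".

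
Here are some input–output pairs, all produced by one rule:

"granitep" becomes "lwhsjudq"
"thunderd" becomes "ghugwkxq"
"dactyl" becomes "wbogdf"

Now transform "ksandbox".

geranvdq

Each output is the input with this applied: swap the front and back halves of the string, then shift every letter 3 places forward in the alphabet (wrapping around).
"ksandbox" → "dboxksan" → "geranvdq".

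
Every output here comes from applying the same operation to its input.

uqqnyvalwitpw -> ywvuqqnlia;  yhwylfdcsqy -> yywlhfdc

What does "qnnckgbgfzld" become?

What's happening: delete the last 3 characters, then sort the characters into reverse alphabetical order.
Working it through for "qnnckgbgfzld": intermediate "qnnckgbgf", final "qnnkggfcb".

qnnkggfcb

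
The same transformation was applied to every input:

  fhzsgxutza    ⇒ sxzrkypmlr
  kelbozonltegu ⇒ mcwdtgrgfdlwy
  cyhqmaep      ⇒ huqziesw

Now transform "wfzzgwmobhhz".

Rule — move the last character to the front, then shift every letter 8 places backward in the alphabet (wrapping around).
For "wfzzgwmobhhz", step one produces "zwfzzgwmobhh"; step two turns that into "roxrryoegtzz".
(Check on "cyhqmaep": → "pcyhqmae" → "huqziesw" ✓)

roxrryoegtzz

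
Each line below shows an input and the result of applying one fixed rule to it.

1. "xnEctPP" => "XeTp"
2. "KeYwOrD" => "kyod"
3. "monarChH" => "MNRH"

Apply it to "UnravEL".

uRVl

Looking at the pairs, the operation is to flip the case of every letter, then keep every other character starting from the first (positions 1st, 3rd, 5th, ...).
"UnravEL" → "uRVl".
(Check on "monarChH": → "MONARcHh" → "MNRH" ✓)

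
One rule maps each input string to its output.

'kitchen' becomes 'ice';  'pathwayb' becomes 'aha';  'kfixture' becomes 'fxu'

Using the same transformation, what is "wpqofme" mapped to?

Each output is the input with this applied: delete the last character, then keep every other character starting from the second (positions 2nd, 4th, 6th, ...).
"wpqofme" → "pom".

pom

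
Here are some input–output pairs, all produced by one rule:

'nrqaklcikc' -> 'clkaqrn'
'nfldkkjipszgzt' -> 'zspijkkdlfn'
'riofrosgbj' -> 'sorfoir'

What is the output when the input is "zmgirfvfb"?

frigmz

The rule is to reverse the string, then delete the first 3 characters.
On "zmgirfvfb": the first step gives "bfvfrigmz", and the second then gives "frigmz".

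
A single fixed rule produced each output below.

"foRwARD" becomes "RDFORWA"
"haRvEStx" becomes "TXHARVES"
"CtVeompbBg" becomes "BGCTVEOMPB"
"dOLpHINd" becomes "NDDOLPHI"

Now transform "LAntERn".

RNLANTE

Rule — move the last 2 characters to the front (rotate right by 2), then convert every letter to uppercase.
Starting from "LAntERn": after the first operation, "RnLAntE"; after the second, "RNLANTE".
(Check on "haRvEStx": → "txhaRvES" → "TXHARVES" ✓)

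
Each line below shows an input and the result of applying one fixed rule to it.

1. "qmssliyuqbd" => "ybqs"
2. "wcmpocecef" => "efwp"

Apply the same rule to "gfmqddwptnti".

wngq

The rule is to keep one character in every 3, starting at position 1 (positions 1st, 4th, 7th, ...), then move the first 2 characters to the end (rotate left by 2).
"gfmqddwptnti" → "gqwn" → "wngq".
(Check on "qmssliyuqbd": → "qsyb" → "ybqs" ✓)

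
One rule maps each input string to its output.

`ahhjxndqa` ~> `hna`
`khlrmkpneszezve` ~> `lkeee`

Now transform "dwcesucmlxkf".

culf

What's happening: keep one character in every 3, starting at position 3 (positions 3rd, 6th, 9th, ...).
Applying that to "dwcesucmlxkf" gives "culf".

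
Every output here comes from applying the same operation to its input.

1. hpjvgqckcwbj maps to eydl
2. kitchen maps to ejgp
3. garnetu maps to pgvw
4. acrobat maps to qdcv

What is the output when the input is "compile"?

rkng

In each case the input is transformed by: shift every letter 2 places forward in the alphabet (wrapping around), then keep only the last 4 characters.
Working it through for "compile": intermediate "eqorkng", final "rkng".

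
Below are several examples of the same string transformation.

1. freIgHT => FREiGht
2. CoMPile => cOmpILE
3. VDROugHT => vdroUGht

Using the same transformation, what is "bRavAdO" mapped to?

What's happening: flip the case of every letter.
Applying that to "bRavAdO" gives "BrAVaDo".

BrAVaDo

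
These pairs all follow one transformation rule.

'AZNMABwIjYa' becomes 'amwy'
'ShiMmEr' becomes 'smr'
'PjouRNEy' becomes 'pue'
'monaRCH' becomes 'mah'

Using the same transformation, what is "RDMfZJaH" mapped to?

rfa

Looking at the pairs, the operation is to keep one character in every 3, starting at position 1 (positions 1st, 4th, 7th, ...), then convert every letter to lowercase.
"RDMfZJaH" → "Rfa" → "rfa".
(Check on "ShiMmEr": → "SMr" → "smr" ✓)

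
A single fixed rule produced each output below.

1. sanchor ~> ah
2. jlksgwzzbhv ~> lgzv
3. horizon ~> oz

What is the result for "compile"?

oi

Looking at the pairs, the operation is to keep one character in every 3, starting at position 2 (positions 2nd, 5th, 8th, ...).
For "compile" the result is "oi".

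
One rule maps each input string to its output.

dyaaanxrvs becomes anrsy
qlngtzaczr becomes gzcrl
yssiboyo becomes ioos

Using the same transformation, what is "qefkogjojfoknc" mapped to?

kgofkce

The rule is to keep every other character starting from the second (positions 2nd, 4th, 6th, ...), then move the first character to the end.
For "qefkogjojfoknc", step one produces "ekgofkc"; step two turns that into "kgofkce".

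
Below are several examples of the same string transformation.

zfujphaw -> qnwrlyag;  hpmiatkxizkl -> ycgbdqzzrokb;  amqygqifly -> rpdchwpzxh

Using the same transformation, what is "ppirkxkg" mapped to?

Rule — take characters alternately from the front and the back (1st, last, 2nd, 2nd-last, ...), then shift every letter 9 places backward in the alphabet (wrapping around).
For "ppirkxkg" the result is "gxgbzoib".

gxgbzoib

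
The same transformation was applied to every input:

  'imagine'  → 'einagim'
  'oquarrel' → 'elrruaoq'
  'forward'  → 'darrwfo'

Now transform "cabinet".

tnebica

What's happening: swap each adjacent pair of characters (1↔2, 3↔4, ...), then reverse the string.
Applying both steps to "cabinet": "acibent", then "tnebica".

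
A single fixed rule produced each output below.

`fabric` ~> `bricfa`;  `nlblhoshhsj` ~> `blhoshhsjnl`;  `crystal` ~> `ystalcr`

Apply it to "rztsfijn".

The transformation: move the first 2 characters to the end (rotate left by 2).
For "rztsfijn" the result is "tsfijnrz".

tsfijnrz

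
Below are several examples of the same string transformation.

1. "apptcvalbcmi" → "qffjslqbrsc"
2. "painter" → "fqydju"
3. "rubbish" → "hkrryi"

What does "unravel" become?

kdhqlu

The transformation: shift every letter 10 places backward in the alphabet (wrapping around), then delete the last character.
"unravel" → "kdhqlu".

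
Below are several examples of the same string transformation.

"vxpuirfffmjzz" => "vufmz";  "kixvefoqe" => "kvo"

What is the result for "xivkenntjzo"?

The rule is to keep one character in every 3, starting at position 1 (positions 1st, 4th, 7th, ...).
For "xivkenntjzo" the result is "xknz".

xknz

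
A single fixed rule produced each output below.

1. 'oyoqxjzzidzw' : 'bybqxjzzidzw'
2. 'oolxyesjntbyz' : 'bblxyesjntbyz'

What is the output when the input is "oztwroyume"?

bztwrbyume

Each output is the input with this applied: replace every "o" with "b".
So "oztwroyume" becomes "bztwrbyume".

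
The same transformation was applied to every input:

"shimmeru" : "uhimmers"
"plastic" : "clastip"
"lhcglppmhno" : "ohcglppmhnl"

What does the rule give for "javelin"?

In each case the input is transformed by: swap the first and last characters.
Applying that to "javelin" gives "navelij".

navelij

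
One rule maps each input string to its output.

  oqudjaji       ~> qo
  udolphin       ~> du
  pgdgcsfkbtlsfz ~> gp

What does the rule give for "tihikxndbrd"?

it

In each case the input is transformed by: swap each adjacent pair of characters (1↔2, 3↔4, ...), then keep only the first 2 characters.
Starting from "tihikxndbrd": after the first operation, "itihxkdnrbd"; after the second, "it".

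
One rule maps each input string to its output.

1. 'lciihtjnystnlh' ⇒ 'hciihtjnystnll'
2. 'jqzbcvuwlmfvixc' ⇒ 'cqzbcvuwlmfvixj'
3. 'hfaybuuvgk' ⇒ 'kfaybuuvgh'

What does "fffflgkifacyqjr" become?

Each output is the input with this applied: swap the first and last characters.
For "fffflgkifacyqjr" the result is "rffflgkifacyqjf".

rffflgkifacyqjf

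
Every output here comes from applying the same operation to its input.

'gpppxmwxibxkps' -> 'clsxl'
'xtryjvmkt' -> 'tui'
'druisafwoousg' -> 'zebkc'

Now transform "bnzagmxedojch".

xwtkd

Rule — keep one character in every 3, starting at position 1 (positions 1st, 4th, 7th, ...), then shift every letter 4 places backward in the alphabet (wrapping around).
"bnzagmxedojch" → "baxoh" → "xwtkd".
(Check on "xtryjvmkt": → "xym" → "tui" ✓)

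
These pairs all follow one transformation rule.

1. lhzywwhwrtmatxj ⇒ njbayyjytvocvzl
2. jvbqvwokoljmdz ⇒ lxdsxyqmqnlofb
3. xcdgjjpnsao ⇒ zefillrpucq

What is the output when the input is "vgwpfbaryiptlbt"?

The transformation: shift every letter 2 places forward in the alphabet (wrapping around).
For "vgwpfbaryiptlbt" the result is "xiyrhdctakrvndv".

xiyrhdctakrvndv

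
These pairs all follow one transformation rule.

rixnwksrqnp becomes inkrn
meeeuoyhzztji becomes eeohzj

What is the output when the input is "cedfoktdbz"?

Looking at the pairs, the operation is to keep every other character starting from the second (positions 2nd, 4th, 6th, ...).
So "cedfoktdbz" becomes "efkdz".

efkdz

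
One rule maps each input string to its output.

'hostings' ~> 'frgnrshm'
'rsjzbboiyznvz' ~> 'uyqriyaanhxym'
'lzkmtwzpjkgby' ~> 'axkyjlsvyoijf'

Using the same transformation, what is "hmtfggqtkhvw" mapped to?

uvglseffpsjg

Looking at the pairs, the operation is to move the last 2 characters to the front (rotate right by 2), then shift every letter 1 place backward in the alphabet (wrapping around).
On "hmtfggqtkhvw": the first step gives "vwhmtfggqtkh", and the second then gives "uvglseffpsjg".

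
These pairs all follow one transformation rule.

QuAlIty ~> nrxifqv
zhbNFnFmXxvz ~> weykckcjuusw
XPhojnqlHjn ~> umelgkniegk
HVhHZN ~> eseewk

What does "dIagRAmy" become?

afxdoxjv

The transformation: shift every letter 3 places backward in the alphabet (wrapping around), then convert every letter to lowercase.
Applying both steps to "dIagRAmy": "aFxdOXjv", then "afxdoxjv".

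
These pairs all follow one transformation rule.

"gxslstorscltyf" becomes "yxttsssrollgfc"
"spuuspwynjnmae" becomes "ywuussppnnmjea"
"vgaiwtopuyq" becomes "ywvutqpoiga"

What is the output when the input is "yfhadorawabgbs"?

ywsrohgfdbbaaa

The transformation: sort the characters into reverse alphabetical order.
Applying that to "yfhadorawabgbs" gives "ywsrohgfdbbaaa".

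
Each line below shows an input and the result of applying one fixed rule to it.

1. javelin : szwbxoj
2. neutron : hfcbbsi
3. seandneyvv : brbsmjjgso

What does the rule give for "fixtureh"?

The rule is to shift every letter 12 places backward in the alphabet (wrapping around), then move the first 3 characters to the end (rotate left by 3).
Applying that to "fixtureh" gives "hifsvtwl".
(Check on "seandneyvv": → "gsobrbsmjj" → "brbsmjjgso" ✓)

hifsvtwl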